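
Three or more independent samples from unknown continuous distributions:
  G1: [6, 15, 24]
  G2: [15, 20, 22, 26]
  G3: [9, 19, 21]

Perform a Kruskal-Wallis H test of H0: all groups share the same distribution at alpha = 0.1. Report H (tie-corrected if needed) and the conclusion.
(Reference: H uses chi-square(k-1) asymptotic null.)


Step 1: Combine all N = 10 observations and assign midranks.
sorted (value, group, rank): (6,G1,1), (9,G3,2), (15,G1,3.5), (15,G2,3.5), (19,G3,5), (20,G2,6), (21,G3,7), (22,G2,8), (24,G1,9), (26,G2,10)
Step 2: Sum ranks within each group.
R_1 = 13.5 (n_1 = 3)
R_2 = 27.5 (n_2 = 4)
R_3 = 14 (n_3 = 3)
Step 3: H = 12/(N(N+1)) * sum(R_i^2/n_i) - 3(N+1)
     = 12/(10*11) * (13.5^2/3 + 27.5^2/4 + 14^2/3) - 3*11
     = 0.109091 * 315.146 - 33
     = 1.379545.
Step 4: Ties present; correction factor C = 1 - 6/(10^3 - 10) = 0.993939. Corrected H = 1.379545 / 0.993939 = 1.387957.
Step 5: Under H0, H ~ chi^2(2); p-value = 0.499584.
Step 6: alpha = 0.1. fail to reject H0.

H = 1.3880, df = 2, p = 0.499584, fail to reject H0.


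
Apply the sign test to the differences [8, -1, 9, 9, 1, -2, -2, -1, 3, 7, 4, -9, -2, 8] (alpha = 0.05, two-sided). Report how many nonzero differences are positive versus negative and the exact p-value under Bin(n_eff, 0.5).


Step 1: Discard zero differences. Original n = 14; n_eff = number of nonzero differences = 14.
Nonzero differences (with sign): +8, -1, +9, +9, +1, -2, -2, -1, +3, +7, +4, -9, -2, +8
Step 2: Count signs: positive = 8, negative = 6.
Step 3: Under H0: P(positive) = 0.5, so the number of positives S ~ Bin(14, 0.5).
Step 4: Two-sided exact p-value = sum of Bin(14,0.5) probabilities at or below the observed probability = 0.790527.
Step 5: alpha = 0.05. fail to reject H0.

n_eff = 14, pos = 8, neg = 6, p = 0.790527, fail to reject H0.


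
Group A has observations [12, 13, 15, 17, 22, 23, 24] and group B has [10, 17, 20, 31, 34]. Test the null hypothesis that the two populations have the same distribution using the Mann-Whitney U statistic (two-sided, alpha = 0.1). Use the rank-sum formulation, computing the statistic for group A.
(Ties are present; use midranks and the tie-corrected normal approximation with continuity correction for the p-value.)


Step 1: Combine and sort all 12 observations; assign midranks.
sorted (value, group): (10,Y), (12,X), (13,X), (15,X), (17,X), (17,Y), (20,Y), (22,X), (23,X), (24,X), (31,Y), (34,Y)
ranks: 10->1, 12->2, 13->3, 15->4, 17->5.5, 17->5.5, 20->7, 22->8, 23->9, 24->10, 31->11, 34->12
Step 2: Rank sum for X: R1 = 2 + 3 + 4 + 5.5 + 8 + 9 + 10 = 41.5.
Step 3: U_X = R1 - n1(n1+1)/2 = 41.5 - 7*8/2 = 41.5 - 28 = 13.5.
       U_Y = n1*n2 - U_X = 35 - 13.5 = 21.5.
Step 4: Ties are present, so use the tie-corrected normal approximation (with continuity correction) for the p-value.
Step 5: p-value = 0.569088; compare to alpha = 0.1. fail to reject H0.

U_X = 13.5, p = 0.569088, fail to reject H0 at alpha = 0.1.


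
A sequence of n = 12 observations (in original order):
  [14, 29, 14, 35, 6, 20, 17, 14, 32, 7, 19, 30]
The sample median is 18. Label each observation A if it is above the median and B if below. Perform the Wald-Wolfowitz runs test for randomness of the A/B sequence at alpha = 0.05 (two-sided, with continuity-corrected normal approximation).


Step 1: Compute median = 18; label A = above, B = below.
Labels in order: BABABABBABAA  (n_A = 6, n_B = 6)
Step 2: Count runs R = 10.
Step 3: Under H0 (random ordering), E[R] = 2*n_A*n_B/(n_A+n_B) + 1 = 2*6*6/12 + 1 = 7.0000.
        Var[R] = 2*n_A*n_B*(2*n_A*n_B - n_A - n_B) / ((n_A+n_B)^2 * (n_A+n_B-1)) = 4320/1584 = 2.7273.
        SD[R] = 1.6514.
Step 4: Continuity-corrected z = (R - 0.5 - E[R]) / SD[R] = (10 - 0.5 - 7.0000) / 1.6514 = 1.5138.
Step 5: Two-sided p-value via normal approximation = 2*(1 - Phi(|z|)) = 0.130070.
Step 6: alpha = 0.05. fail to reject H0.

R = 10, z = 1.5138, p = 0.130070, fail to reject H0.


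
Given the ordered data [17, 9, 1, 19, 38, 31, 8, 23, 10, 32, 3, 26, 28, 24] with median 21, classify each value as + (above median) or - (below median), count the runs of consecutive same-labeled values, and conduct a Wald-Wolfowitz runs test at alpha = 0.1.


Step 1: Compute median = 21; label A = above, B = below.
Labels in order: BBBBAABABABAAA  (n_A = 7, n_B = 7)
Step 2: Count runs R = 8.
Step 3: Under H0 (random ordering), E[R] = 2*n_A*n_B/(n_A+n_B) + 1 = 2*7*7/14 + 1 = 8.0000.
        Var[R] = 2*n_A*n_B*(2*n_A*n_B - n_A - n_B) / ((n_A+n_B)^2 * (n_A+n_B-1)) = 8232/2548 = 3.2308.
        SD[R] = 1.7974.
Step 4: R = E[R], so z = 0 with no continuity correction.
Step 5: Two-sided p-value via normal approximation = 2*(1 - Phi(|z|)) = 1.000000.
Step 6: alpha = 0.1. fail to reject H0.

R = 8, z = 0.0000, p = 1.000000, fail to reject H0.


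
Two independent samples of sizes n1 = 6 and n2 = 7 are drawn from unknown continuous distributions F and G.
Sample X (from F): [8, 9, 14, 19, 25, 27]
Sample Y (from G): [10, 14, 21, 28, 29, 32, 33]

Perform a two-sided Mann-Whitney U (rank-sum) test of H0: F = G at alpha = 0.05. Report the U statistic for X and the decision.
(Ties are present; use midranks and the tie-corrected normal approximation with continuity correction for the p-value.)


Step 1: Combine and sort all 13 observations; assign midranks.
sorted (value, group): (8,X), (9,X), (10,Y), (14,X), (14,Y), (19,X), (21,Y), (25,X), (27,X), (28,Y), (29,Y), (32,Y), (33,Y)
ranks: 8->1, 9->2, 10->3, 14->4.5, 14->4.5, 19->6, 21->7, 25->8, 27->9, 28->10, 29->11, 32->12, 33->13
Step 2: Rank sum for X: R1 = 1 + 2 + 4.5 + 6 + 8 + 9 = 30.5.
Step 3: U_X = R1 - n1(n1+1)/2 = 30.5 - 6*7/2 = 30.5 - 21 = 9.5.
       U_Y = n1*n2 - U_X = 42 - 9.5 = 32.5.
Step 4: Ties are present, so use the tie-corrected normal approximation (with continuity correction) for the p-value.
Step 5: p-value = 0.115582; compare to alpha = 0.05. fail to reject H0.

U_X = 9.5, p = 0.115582, fail to reject H0 at alpha = 0.05.


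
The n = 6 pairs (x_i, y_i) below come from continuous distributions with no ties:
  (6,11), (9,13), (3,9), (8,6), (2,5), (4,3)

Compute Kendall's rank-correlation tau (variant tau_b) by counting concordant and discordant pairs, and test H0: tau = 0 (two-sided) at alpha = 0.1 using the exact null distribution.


Step 1: Enumerate the 15 unordered pairs (i,j) with i<j and classify each by sign(x_j-x_i) * sign(y_j-y_i).
  (1,2):dx=+3,dy=+2->C; (1,3):dx=-3,dy=-2->C; (1,4):dx=+2,dy=-5->D; (1,5):dx=-4,dy=-6->C
  (1,6):dx=-2,dy=-8->C; (2,3):dx=-6,dy=-4->C; (2,4):dx=-1,dy=-7->C; (2,5):dx=-7,dy=-8->C
  (2,6):dx=-5,dy=-10->C; (3,4):dx=+5,dy=-3->D; (3,5):dx=-1,dy=-4->C; (3,6):dx=+1,dy=-6->D
  (4,5):dx=-6,dy=-1->C; (4,6):dx=-4,dy=-3->C; (5,6):dx=+2,dy=-2->D
Step 2: C = 11, D = 4, total pairs = 15.
Step 3: tau = (C - D)/(n(n-1)/2) = (11 - 4)/15 = 0.466667.
Step 4: Exact two-sided p-value (enumerate n! = 720 permutations of y under H0): p = 0.272222.
Step 5: alpha = 0.1. fail to reject H0.

tau_b = 0.4667 (C=11, D=4), p = 0.272222, fail to reject H0.


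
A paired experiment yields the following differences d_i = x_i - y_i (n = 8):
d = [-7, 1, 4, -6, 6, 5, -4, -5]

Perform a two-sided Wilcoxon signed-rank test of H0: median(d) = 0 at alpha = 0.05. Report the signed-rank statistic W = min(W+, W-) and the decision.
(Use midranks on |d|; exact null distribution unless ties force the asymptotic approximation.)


Step 1: Drop any zero differences (none here) and take |d_i|.
|d| = [7, 1, 4, 6, 6, 5, 4, 5]
Step 2: Midrank |d_i| (ties get averaged ranks).
ranks: |7|->8, |1|->1, |4|->2.5, |6|->6.5, |6|->6.5, |5|->4.5, |4|->2.5, |5|->4.5
Step 3: Attach original signs; sum ranks with positive sign and with negative sign.
W+ = 1 + 2.5 + 6.5 + 4.5 = 14.5
W- = 8 + 6.5 + 2.5 + 4.5 = 21.5
(Check: W+ + W- = 36 should equal n(n+1)/2 = 36.)
Step 4: Test statistic W = min(W+, W-) = 14.5.
Step 5: Ties in |d|, so use the tie-corrected normal approximation.
        E[W] = n(n+1)/4 = 8*9/4 = 18.
        Tie groups: |d|=4 (t=2), |d|=5 (t=2), |d|=6 (t=2); sum(t^3 - t) = 18.
        Var[W] = n(n+1)(2n+1)/24 - sum(t^3-t)/48 = 1224/24 - 18/48 = 50.625.
        z = (W - E[W]) / sqrt(Var[W]) = (14.5 - 18) / 7.1151 = -0.4919.
        Two-sided p = 2*Phi(z) = 0.622783.
Step 6: alpha = 0.05. fail to reject H0.

W+ = 14.5, W- = 21.5, W = min = 14.5, p = 0.622783, fail to reject H0.


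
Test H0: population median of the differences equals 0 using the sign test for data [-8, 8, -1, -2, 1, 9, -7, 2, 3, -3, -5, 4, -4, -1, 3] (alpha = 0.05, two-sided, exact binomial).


Step 1: Discard zero differences. Original n = 15; n_eff = number of nonzero differences = 15.
Nonzero differences (with sign): -8, +8, -1, -2, +1, +9, -7, +2, +3, -3, -5, +4, -4, -1, +3
Step 2: Count signs: positive = 7, negative = 8.
Step 3: Under H0: P(positive) = 0.5, so the number of positives S ~ Bin(15, 0.5).
Step 4: Two-sided exact p-value = sum of Bin(15,0.5) probabilities at or below the observed probability = 1.000000.
Step 5: alpha = 0.05. fail to reject H0.

n_eff = 15, pos = 7, neg = 8, p = 1.000000, fail to reject H0.


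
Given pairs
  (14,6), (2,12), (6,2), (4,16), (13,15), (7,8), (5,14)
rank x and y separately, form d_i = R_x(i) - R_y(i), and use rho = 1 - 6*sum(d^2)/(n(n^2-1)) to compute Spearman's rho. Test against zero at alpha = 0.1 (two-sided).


Step 1: Rank x and y separately (midranks; no ties here).
rank(x): 14->7, 2->1, 6->4, 4->2, 13->6, 7->5, 5->3
rank(y): 6->2, 12->4, 2->1, 16->7, 15->6, 8->3, 14->5
Step 2: d_i = R_x(i) - R_y(i); compute d_i^2.
  (7-2)^2=25, (1-4)^2=9, (4-1)^2=9, (2-7)^2=25, (6-6)^2=0, (5-3)^2=4, (3-5)^2=4
sum(d^2) = 76.
Step 3: rho = 1 - 6*76 / (7*(7^2 - 1)) = 1 - 456/336 = -0.357143.
Step 4: Under H0, t = rho * sqrt((n-2)/(1-rho^2)) = -0.8550 ~ t(5).
Step 5: Two-sided p-value from the t-distribution with 5 df = 0.431611.
Step 6: alpha = 0.1. fail to reject H0.

rho = -0.3571, p = 0.431611, fail to reject H0 at alpha = 0.1.


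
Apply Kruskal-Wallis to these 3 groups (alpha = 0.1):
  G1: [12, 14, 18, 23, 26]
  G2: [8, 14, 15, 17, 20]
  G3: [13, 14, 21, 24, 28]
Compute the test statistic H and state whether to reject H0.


Step 1: Combine all N = 15 observations and assign midranks.
sorted (value, group, rank): (8,G2,1), (12,G1,2), (13,G3,3), (14,G1,5), (14,G2,5), (14,G3,5), (15,G2,7), (17,G2,8), (18,G1,9), (20,G2,10), (21,G3,11), (23,G1,12), (24,G3,13), (26,G1,14), (28,G3,15)
Step 2: Sum ranks within each group.
R_1 = 42 (n_1 = 5)
R_2 = 31 (n_2 = 5)
R_3 = 47 (n_3 = 5)
Step 3: H = 12/(N(N+1)) * sum(R_i^2/n_i) - 3(N+1)
     = 12/(15*16) * (42^2/5 + 31^2/5 + 47^2/5) - 3*16
     = 0.050000 * 986.8 - 48
     = 1.340000.
Step 4: Ties present; correction factor C = 1 - 24/(15^3 - 15) = 0.992857. Corrected H = 1.340000 / 0.992857 = 1.349640.
Step 5: Under H0, H ~ chi^2(2); p-value = 0.509248.
Step 6: alpha = 0.1. fail to reject H0.

H = 1.3496, df = 2, p = 0.509248, fail to reject H0.


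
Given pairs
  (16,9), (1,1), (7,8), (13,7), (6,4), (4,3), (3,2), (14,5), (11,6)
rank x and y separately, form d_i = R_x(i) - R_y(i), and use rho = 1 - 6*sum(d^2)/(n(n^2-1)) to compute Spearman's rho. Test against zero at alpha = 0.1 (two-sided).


Step 1: Rank x and y separately (midranks; no ties here).
rank(x): 16->9, 1->1, 7->5, 13->7, 6->4, 4->3, 3->2, 14->8, 11->6
rank(y): 9->9, 1->1, 8->8, 7->7, 4->4, 3->3, 2->2, 5->5, 6->6
Step 2: d_i = R_x(i) - R_y(i); compute d_i^2.
  (9-9)^2=0, (1-1)^2=0, (5-8)^2=9, (7-7)^2=0, (4-4)^2=0, (3-3)^2=0, (2-2)^2=0, (8-5)^2=9, (6-6)^2=0
sum(d^2) = 18.
Step 3: rho = 1 - 6*18 / (9*(9^2 - 1)) = 1 - 108/720 = 0.850000.
Step 4: Under H0, t = rho * sqrt((n-2)/(1-rho^2)) = 4.2691 ~ t(7).
Step 5: Two-sided p-value from the t-distribution with 7 df = 0.003705.
Step 6: alpha = 0.1. reject H0.

rho = 0.8500, p = 0.003705, reject H0 at alpha = 0.1.


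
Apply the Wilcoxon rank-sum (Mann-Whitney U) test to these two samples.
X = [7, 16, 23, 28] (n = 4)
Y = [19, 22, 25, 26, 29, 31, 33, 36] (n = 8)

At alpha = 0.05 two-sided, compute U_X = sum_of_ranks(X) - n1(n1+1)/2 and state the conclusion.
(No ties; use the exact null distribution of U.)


Step 1: Combine and sort all 12 observations; assign midranks.
sorted (value, group): (7,X), (16,X), (19,Y), (22,Y), (23,X), (25,Y), (26,Y), (28,X), (29,Y), (31,Y), (33,Y), (36,Y)
ranks: 7->1, 16->2, 19->3, 22->4, 23->5, 25->6, 26->7, 28->8, 29->9, 31->10, 33->11, 36->12
Step 2: Rank sum for X: R1 = 1 + 2 + 5 + 8 = 16.
Step 3: U_X = R1 - n1(n1+1)/2 = 16 - 4*5/2 = 16 - 10 = 6.
       U_Y = n1*n2 - U_X = 32 - 6 = 26.
Step 4: No ties, so the exact null distribution of U (based on enumerating the C(12,4) = 495 equally likely rank assignments) gives the two-sided p-value.
Step 5: p-value = 0.109091; compare to alpha = 0.05. fail to reject H0.

U_X = 6, p = 0.109091, fail to reject H0 at alpha = 0.05.


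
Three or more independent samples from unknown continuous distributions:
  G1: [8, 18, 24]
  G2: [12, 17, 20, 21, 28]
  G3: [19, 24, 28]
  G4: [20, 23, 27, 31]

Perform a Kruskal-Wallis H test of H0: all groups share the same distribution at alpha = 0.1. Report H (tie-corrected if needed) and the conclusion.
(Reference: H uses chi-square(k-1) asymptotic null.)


Step 1: Combine all N = 15 observations and assign midranks.
sorted (value, group, rank): (8,G1,1), (12,G2,2), (17,G2,3), (18,G1,4), (19,G3,5), (20,G2,6.5), (20,G4,6.5), (21,G2,8), (23,G4,9), (24,G1,10.5), (24,G3,10.5), (27,G4,12), (28,G2,13.5), (28,G3,13.5), (31,G4,15)
Step 2: Sum ranks within each group.
R_1 = 15.5 (n_1 = 3)
R_2 = 33 (n_2 = 5)
R_3 = 29 (n_3 = 3)
R_4 = 42.5 (n_4 = 4)
Step 3: H = 12/(N(N+1)) * sum(R_i^2/n_i) - 3(N+1)
     = 12/(15*16) * (15.5^2/3 + 33^2/5 + 29^2/3 + 42.5^2/4) - 3*16
     = 0.050000 * 1029.78 - 48
     = 3.488958.
Step 4: Ties present; correction factor C = 1 - 18/(15^3 - 15) = 0.994643. Corrected H = 3.488958 / 0.994643 = 3.507750.
Step 5: Under H0, H ~ chi^2(3); p-value = 0.319758.
Step 6: alpha = 0.1. fail to reject H0.

H = 3.5077, df = 3, p = 0.319758, fail to reject H0.


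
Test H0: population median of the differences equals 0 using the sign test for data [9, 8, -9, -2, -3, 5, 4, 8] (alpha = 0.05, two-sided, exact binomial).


Step 1: Discard zero differences. Original n = 8; n_eff = number of nonzero differences = 8.
Nonzero differences (with sign): +9, +8, -9, -2, -3, +5, +4, +8
Step 2: Count signs: positive = 5, negative = 3.
Step 3: Under H0: P(positive) = 0.5, so the number of positives S ~ Bin(8, 0.5).
Step 4: Two-sided exact p-value = sum of Bin(8,0.5) probabilities at or below the observed probability = 0.726562.
Step 5: alpha = 0.05. fail to reject H0.

n_eff = 8, pos = 5, neg = 3, p = 0.726562, fail to reject H0.


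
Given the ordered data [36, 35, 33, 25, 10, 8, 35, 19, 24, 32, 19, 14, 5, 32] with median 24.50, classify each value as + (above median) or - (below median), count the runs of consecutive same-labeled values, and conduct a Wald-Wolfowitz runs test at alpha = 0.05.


Step 1: Compute median = 24.50; label A = above, B = below.
Labels in order: AAAABBABBABBBA  (n_A = 7, n_B = 7)
Step 2: Count runs R = 7.
Step 3: Under H0 (random ordering), E[R] = 2*n_A*n_B/(n_A+n_B) + 1 = 2*7*7/14 + 1 = 8.0000.
        Var[R] = 2*n_A*n_B*(2*n_A*n_B - n_A - n_B) / ((n_A+n_B)^2 * (n_A+n_B-1)) = 8232/2548 = 3.2308.
        SD[R] = 1.7974.
Step 4: Continuity-corrected z = (R + 0.5 - E[R]) / SD[R] = (7 + 0.5 - 8.0000) / 1.7974 = -0.2782.
Step 5: Two-sided p-value via normal approximation = 2*(1 - Phi(|z|)) = 0.780879.
Step 6: alpha = 0.05. fail to reject H0.

R = 7, z = -0.2782, p = 0.780879, fail to reject H0.


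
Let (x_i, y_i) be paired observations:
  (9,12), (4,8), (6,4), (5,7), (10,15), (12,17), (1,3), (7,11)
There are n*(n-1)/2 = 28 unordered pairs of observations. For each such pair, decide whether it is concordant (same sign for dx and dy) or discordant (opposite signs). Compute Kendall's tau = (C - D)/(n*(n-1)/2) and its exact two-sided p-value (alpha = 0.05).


Step 1: Enumerate the 28 unordered pairs (i,j) with i<j and classify each by sign(x_j-x_i) * sign(y_j-y_i).
  (1,2):dx=-5,dy=-4->C; (1,3):dx=-3,dy=-8->C; (1,4):dx=-4,dy=-5->C; (1,5):dx=+1,dy=+3->C
  (1,6):dx=+3,dy=+5->C; (1,7):dx=-8,dy=-9->C; (1,8):dx=-2,dy=-1->C; (2,3):dx=+2,dy=-4->D
  (2,4):dx=+1,dy=-1->D; (2,5):dx=+6,dy=+7->C; (2,6):dx=+8,dy=+9->C; (2,7):dx=-3,dy=-5->C
  (2,8):dx=+3,dy=+3->C; (3,4):dx=-1,dy=+3->D; (3,5):dx=+4,dy=+11->C; (3,6):dx=+6,dy=+13->C
  (3,7):dx=-5,dy=-1->C; (3,8):dx=+1,dy=+7->C; (4,5):dx=+5,dy=+8->C; (4,6):dx=+7,dy=+10->C
  (4,7):dx=-4,dy=-4->C; (4,8):dx=+2,dy=+4->C; (5,6):dx=+2,dy=+2->C; (5,7):dx=-9,dy=-12->C
  (5,8):dx=-3,dy=-4->C; (6,7):dx=-11,dy=-14->C; (6,8):dx=-5,dy=-6->C; (7,8):dx=+6,dy=+8->C
Step 2: C = 25, D = 3, total pairs = 28.
Step 3: tau = (C - D)/(n(n-1)/2) = (25 - 3)/28 = 0.785714.
Step 4: Exact two-sided p-value (enumerate n! = 40320 permutations of y under H0): p = 0.005506.
Step 5: alpha = 0.05. reject H0.

tau_b = 0.7857 (C=25, D=3), p = 0.005506, reject H0.


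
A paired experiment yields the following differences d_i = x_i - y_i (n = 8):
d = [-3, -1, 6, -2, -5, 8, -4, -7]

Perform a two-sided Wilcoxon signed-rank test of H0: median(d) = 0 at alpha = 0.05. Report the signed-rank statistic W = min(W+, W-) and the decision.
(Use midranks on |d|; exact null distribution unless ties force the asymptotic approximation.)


Step 1: Drop any zero differences (none here) and take |d_i|.
|d| = [3, 1, 6, 2, 5, 8, 4, 7]
Step 2: Midrank |d_i| (ties get averaged ranks).
ranks: |3|->3, |1|->1, |6|->6, |2|->2, |5|->5, |8|->8, |4|->4, |7|->7
Step 3: Attach original signs; sum ranks with positive sign and with negative sign.
W+ = 6 + 8 = 14
W- = 3 + 1 + 2 + 5 + 4 + 7 = 22
(Check: W+ + W- = 36 should equal n(n+1)/2 = 36.)
Step 4: Test statistic W = min(W+, W-) = 14.
Step 5: No ties, so the exact null distribution over the 2^8 = 256 sign assignments gives the two-sided p-value = 0.640625.
Step 6: alpha = 0.05. fail to reject H0.

W+ = 14, W- = 22, W = min = 14, p = 0.640625, fail to reject H0.


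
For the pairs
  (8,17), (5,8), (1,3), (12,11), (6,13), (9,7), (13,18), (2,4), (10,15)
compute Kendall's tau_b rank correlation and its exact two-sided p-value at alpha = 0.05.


Step 1: Enumerate the 36 unordered pairs (i,j) with i<j and classify each by sign(x_j-x_i) * sign(y_j-y_i).
  (1,2):dx=-3,dy=-9->C; (1,3):dx=-7,dy=-14->C; (1,4):dx=+4,dy=-6->D; (1,5):dx=-2,dy=-4->C
  (1,6):dx=+1,dy=-10->D; (1,7):dx=+5,dy=+1->C; (1,8):dx=-6,dy=-13->C; (1,9):dx=+2,dy=-2->D
  (2,3):dx=-4,dy=-5->C; (2,4):dx=+7,dy=+3->C; (2,5):dx=+1,dy=+5->C; (2,6):dx=+4,dy=-1->D
  (2,7):dx=+8,dy=+10->C; (2,8):dx=-3,dy=-4->C; (2,9):dx=+5,dy=+7->C; (3,4):dx=+11,dy=+8->C
  (3,5):dx=+5,dy=+10->C; (3,6):dx=+8,dy=+4->C; (3,7):dx=+12,dy=+15->C; (3,8):dx=+1,dy=+1->C
  (3,9):dx=+9,dy=+12->C; (4,5):dx=-6,dy=+2->D; (4,6):dx=-3,dy=-4->C; (4,7):dx=+1,dy=+7->C
  (4,8):dx=-10,dy=-7->C; (4,9):dx=-2,dy=+4->D; (5,6):dx=+3,dy=-6->D; (5,7):dx=+7,dy=+5->C
  (5,8):dx=-4,dy=-9->C; (5,9):dx=+4,dy=+2->C; (6,7):dx=+4,dy=+11->C; (6,8):dx=-7,dy=-3->C
  (6,9):dx=+1,dy=+8->C; (7,8):dx=-11,dy=-14->C; (7,9):dx=-3,dy=-3->C; (8,9):dx=+8,dy=+11->C
Step 2: C = 29, D = 7, total pairs = 36.
Step 3: tau = (C - D)/(n(n-1)/2) = (29 - 7)/36 = 0.611111.
Step 4: Exact two-sided p-value (enumerate n! = 362880 permutations of y under H0): p = 0.024741.
Step 5: alpha = 0.05. reject H0.

tau_b = 0.6111 (C=29, D=7), p = 0.024741, reject H0.


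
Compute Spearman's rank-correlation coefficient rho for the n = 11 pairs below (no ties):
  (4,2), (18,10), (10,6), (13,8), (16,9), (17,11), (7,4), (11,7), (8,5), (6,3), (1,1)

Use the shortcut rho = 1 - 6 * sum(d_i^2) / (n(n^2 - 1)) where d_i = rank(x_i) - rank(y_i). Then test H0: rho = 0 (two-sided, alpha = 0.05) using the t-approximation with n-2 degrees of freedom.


Step 1: Rank x and y separately (midranks; no ties here).
rank(x): 4->2, 18->11, 10->6, 13->8, 16->9, 17->10, 7->4, 11->7, 8->5, 6->3, 1->1
rank(y): 2->2, 10->10, 6->6, 8->8, 9->9, 11->11, 4->4, 7->7, 5->5, 3->3, 1->1
Step 2: d_i = R_x(i) - R_y(i); compute d_i^2.
  (2-2)^2=0, (11-10)^2=1, (6-6)^2=0, (8-8)^2=0, (9-9)^2=0, (10-11)^2=1, (4-4)^2=0, (7-7)^2=0, (5-5)^2=0, (3-3)^2=0, (1-1)^2=0
sum(d^2) = 2.
Step 3: rho = 1 - 6*2 / (11*(11^2 - 1)) = 1 - 12/1320 = 0.990909.
Step 4: Under H0, t = rho * sqrt((n-2)/(1-rho^2)) = 22.0966 ~ t(9).
Step 5: Two-sided p-value from the t-distribution with 9 df = 0.000000.
Step 6: alpha = 0.05. reject H0.

rho = 0.9909, p = 0.000000, reject H0 at alpha = 0.05.


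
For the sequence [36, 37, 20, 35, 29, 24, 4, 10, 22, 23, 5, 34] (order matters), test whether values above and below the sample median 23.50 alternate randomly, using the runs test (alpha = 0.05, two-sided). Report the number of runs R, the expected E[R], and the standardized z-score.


Step 1: Compute median = 23.50; label A = above, B = below.
Labels in order: AABAAABBBBBA  (n_A = 6, n_B = 6)
Step 2: Count runs R = 5.
Step 3: Under H0 (random ordering), E[R] = 2*n_A*n_B/(n_A+n_B) + 1 = 2*6*6/12 + 1 = 7.0000.
        Var[R] = 2*n_A*n_B*(2*n_A*n_B - n_A - n_B) / ((n_A+n_B)^2 * (n_A+n_B-1)) = 4320/1584 = 2.7273.
        SD[R] = 1.6514.
Step 4: Continuity-corrected z = (R + 0.5 - E[R]) / SD[R] = (5 + 0.5 - 7.0000) / 1.6514 = -0.9083.
Step 5: Two-sided p-value via normal approximation = 2*(1 - Phi(|z|)) = 0.363722.
Step 6: alpha = 0.05. fail to reject H0.

R = 5, z = -0.9083, p = 0.363722, fail to reject H0.


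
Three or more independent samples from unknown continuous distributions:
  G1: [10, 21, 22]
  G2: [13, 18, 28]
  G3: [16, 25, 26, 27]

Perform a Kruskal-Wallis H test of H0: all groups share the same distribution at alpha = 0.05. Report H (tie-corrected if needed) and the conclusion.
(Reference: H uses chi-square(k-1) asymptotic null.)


Step 1: Combine all N = 10 observations and assign midranks.
sorted (value, group, rank): (10,G1,1), (13,G2,2), (16,G3,3), (18,G2,4), (21,G1,5), (22,G1,6), (25,G3,7), (26,G3,8), (27,G3,9), (28,G2,10)
Step 2: Sum ranks within each group.
R_1 = 12 (n_1 = 3)
R_2 = 16 (n_2 = 3)
R_3 = 27 (n_3 = 4)
Step 3: H = 12/(N(N+1)) * sum(R_i^2/n_i) - 3(N+1)
     = 12/(10*11) * (12^2/3 + 16^2/3 + 27^2/4) - 3*11
     = 0.109091 * 315.583 - 33
     = 1.427273.
Step 4: No ties, so H is used without correction.
Step 5: Under H0, H ~ chi^2(2); p-value = 0.489860.
Step 6: alpha = 0.05. fail to reject H0.

H = 1.4273, df = 2, p = 0.489860, fail to reject H0.


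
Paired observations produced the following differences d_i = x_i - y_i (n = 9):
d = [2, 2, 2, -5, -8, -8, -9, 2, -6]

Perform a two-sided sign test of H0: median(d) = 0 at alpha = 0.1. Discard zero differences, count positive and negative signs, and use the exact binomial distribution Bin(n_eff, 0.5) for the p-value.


Step 1: Discard zero differences. Original n = 9; n_eff = number of nonzero differences = 9.
Nonzero differences (with sign): +2, +2, +2, -5, -8, -8, -9, +2, -6
Step 2: Count signs: positive = 4, negative = 5.
Step 3: Under H0: P(positive) = 0.5, so the number of positives S ~ Bin(9, 0.5).
Step 4: Two-sided exact p-value = sum of Bin(9,0.5) probabilities at or below the observed probability = 1.000000.
Step 5: alpha = 0.1. fail to reject H0.

n_eff = 9, pos = 4, neg = 5, p = 1.000000, fail to reject H0.


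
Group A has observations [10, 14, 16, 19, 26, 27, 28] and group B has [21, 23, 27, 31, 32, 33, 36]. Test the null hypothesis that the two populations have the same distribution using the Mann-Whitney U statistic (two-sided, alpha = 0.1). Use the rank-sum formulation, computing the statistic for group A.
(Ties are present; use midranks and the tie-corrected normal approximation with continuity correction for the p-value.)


Step 1: Combine and sort all 14 observations; assign midranks.
sorted (value, group): (10,X), (14,X), (16,X), (19,X), (21,Y), (23,Y), (26,X), (27,X), (27,Y), (28,X), (31,Y), (32,Y), (33,Y), (36,Y)
ranks: 10->1, 14->2, 16->3, 19->4, 21->5, 23->6, 26->7, 27->8.5, 27->8.5, 28->10, 31->11, 32->12, 33->13, 36->14
Step 2: Rank sum for X: R1 = 1 + 2 + 3 + 4 + 7 + 8.5 + 10 = 35.5.
Step 3: U_X = R1 - n1(n1+1)/2 = 35.5 - 7*8/2 = 35.5 - 28 = 7.5.
       U_Y = n1*n2 - U_X = 49 - 7.5 = 41.5.
Step 4: Ties are present, so use the tie-corrected normal approximation (with continuity correction) for the p-value.
Step 5: p-value = 0.034806; compare to alpha = 0.1. reject H0.

U_X = 7.5, p = 0.034806, reject H0 at alpha = 0.1.


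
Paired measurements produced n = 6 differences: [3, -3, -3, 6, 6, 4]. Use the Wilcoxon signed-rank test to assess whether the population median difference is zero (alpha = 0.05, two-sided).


Step 1: Drop any zero differences (none here) and take |d_i|.
|d| = [3, 3, 3, 6, 6, 4]
Step 2: Midrank |d_i| (ties get averaged ranks).
ranks: |3|->2, |3|->2, |3|->2, |6|->5.5, |6|->5.5, |4|->4
Step 3: Attach original signs; sum ranks with positive sign and with negative sign.
W+ = 2 + 5.5 + 5.5 + 4 = 17
W- = 2 + 2 = 4
(Check: W+ + W- = 21 should equal n(n+1)/2 = 21.)
Step 4: Test statistic W = min(W+, W-) = 4.
Step 5: Ties in |d|, so use the tie-corrected normal approximation.
        E[W] = n(n+1)/4 = 6*7/4 = 10.5.
        Tie groups: |d|=3 (t=3), |d|=6 (t=2); sum(t^3 - t) = 30.
        Var[W] = n(n+1)(2n+1)/24 - sum(t^3-t)/48 = 546/24 - 30/48 = 22.125.
        z = (W - E[W]) / sqrt(Var[W]) = (4 - 10.5) / 4.7037 = -1.3819.
        Two-sided p = 2*Phi(z) = 0.167007.
Step 6: alpha = 0.05. fail to reject H0.

W+ = 17, W- = 4, W = min = 4, p = 0.167007, fail to reject H0.


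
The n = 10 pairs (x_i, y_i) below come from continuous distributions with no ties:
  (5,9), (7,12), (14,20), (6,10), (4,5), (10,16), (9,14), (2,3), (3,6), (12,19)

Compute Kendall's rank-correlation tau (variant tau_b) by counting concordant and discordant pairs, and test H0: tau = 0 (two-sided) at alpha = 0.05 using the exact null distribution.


Step 1: Enumerate the 45 unordered pairs (i,j) with i<j and classify each by sign(x_j-x_i) * sign(y_j-y_i).
  (1,2):dx=+2,dy=+3->C; (1,3):dx=+9,dy=+11->C; (1,4):dx=+1,dy=+1->C; (1,5):dx=-1,dy=-4->C
  (1,6):dx=+5,dy=+7->C; (1,7):dx=+4,dy=+5->C; (1,8):dx=-3,dy=-6->C; (1,9):dx=-2,dy=-3->C
  (1,10):dx=+7,dy=+10->C; (2,3):dx=+7,dy=+8->C; (2,4):dx=-1,dy=-2->C; (2,5):dx=-3,dy=-7->C
  (2,6):dx=+3,dy=+4->C; (2,7):dx=+2,dy=+2->C; (2,8):dx=-5,dy=-9->C; (2,9):dx=-4,dy=-6->C
  (2,10):dx=+5,dy=+7->C; (3,4):dx=-8,dy=-10->C; (3,5):dx=-10,dy=-15->C; (3,6):dx=-4,dy=-4->C
  (3,7):dx=-5,dy=-6->C; (3,8):dx=-12,dy=-17->C; (3,9):dx=-11,dy=-14->C; (3,10):dx=-2,dy=-1->C
  (4,5):dx=-2,dy=-5->C; (4,6):dx=+4,dy=+6->C; (4,7):dx=+3,dy=+4->C; (4,8):dx=-4,dy=-7->C
  (4,9):dx=-3,dy=-4->C; (4,10):dx=+6,dy=+9->C; (5,6):dx=+6,dy=+11->C; (5,7):dx=+5,dy=+9->C
  (5,8):dx=-2,dy=-2->C; (5,9):dx=-1,dy=+1->D; (5,10):dx=+8,dy=+14->C; (6,7):dx=-1,dy=-2->C
  (6,8):dx=-8,dy=-13->C; (6,9):dx=-7,dy=-10->C; (6,10):dx=+2,dy=+3->C; (7,8):dx=-7,dy=-11->C
  (7,9):dx=-6,dy=-8->C; (7,10):dx=+3,dy=+5->C; (8,9):dx=+1,dy=+3->C; (8,10):dx=+10,dy=+16->C
  (9,10):dx=+9,dy=+13->C
Step 2: C = 44, D = 1, total pairs = 45.
Step 3: tau = (C - D)/(n(n-1)/2) = (44 - 1)/45 = 0.955556.
Step 4: Exact two-sided p-value (enumerate n! = 3628800 permutations of y under H0): p = 0.000006.
Step 5: alpha = 0.05. reject H0.

tau_b = 0.9556 (C=44, D=1), p = 0.000006, reject H0.


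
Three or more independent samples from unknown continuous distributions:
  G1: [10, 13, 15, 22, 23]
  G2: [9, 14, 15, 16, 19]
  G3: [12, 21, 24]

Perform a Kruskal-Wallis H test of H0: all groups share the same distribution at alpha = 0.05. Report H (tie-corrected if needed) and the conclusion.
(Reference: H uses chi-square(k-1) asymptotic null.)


Step 1: Combine all N = 13 observations and assign midranks.
sorted (value, group, rank): (9,G2,1), (10,G1,2), (12,G3,3), (13,G1,4), (14,G2,5), (15,G1,6.5), (15,G2,6.5), (16,G2,8), (19,G2,9), (21,G3,10), (22,G1,11), (23,G1,12), (24,G3,13)
Step 2: Sum ranks within each group.
R_1 = 35.5 (n_1 = 5)
R_2 = 29.5 (n_2 = 5)
R_3 = 26 (n_3 = 3)
Step 3: H = 12/(N(N+1)) * sum(R_i^2/n_i) - 3(N+1)
     = 12/(13*14) * (35.5^2/5 + 29.5^2/5 + 26^2/3) - 3*14
     = 0.065934 * 651.433 - 42
     = 0.951648.
Step 4: Ties present; correction factor C = 1 - 6/(13^3 - 13) = 0.997253. Corrected H = 0.951648 / 0.997253 = 0.954270.
Step 5: Under H0, H ~ chi^2(2); p-value = 0.620559.
Step 6: alpha = 0.05. fail to reject H0.

H = 0.9543, df = 2, p = 0.620559, fail to reject H0.


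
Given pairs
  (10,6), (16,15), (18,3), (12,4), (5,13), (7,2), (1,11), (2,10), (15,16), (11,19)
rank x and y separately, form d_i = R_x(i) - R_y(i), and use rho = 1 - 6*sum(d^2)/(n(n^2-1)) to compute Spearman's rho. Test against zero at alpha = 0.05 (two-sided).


Step 1: Rank x and y separately (midranks; no ties here).
rank(x): 10->5, 16->9, 18->10, 12->7, 5->3, 7->4, 1->1, 2->2, 15->8, 11->6
rank(y): 6->4, 15->8, 3->2, 4->3, 13->7, 2->1, 11->6, 10->5, 16->9, 19->10
Step 2: d_i = R_x(i) - R_y(i); compute d_i^2.
  (5-4)^2=1, (9-8)^2=1, (10-2)^2=64, (7-3)^2=16, (3-7)^2=16, (4-1)^2=9, (1-6)^2=25, (2-5)^2=9, (8-9)^2=1, (6-10)^2=16
sum(d^2) = 158.
Step 3: rho = 1 - 6*158 / (10*(10^2 - 1)) = 1 - 948/990 = 0.042424.
Step 4: Under H0, t = rho * sqrt((n-2)/(1-rho^2)) = 0.1201 ~ t(8).
Step 5: Two-sided p-value from the t-distribution with 8 df = 0.907364.
Step 6: alpha = 0.05. fail to reject H0.

rho = 0.0424, p = 0.907364, fail to reject H0 at alpha = 0.05.


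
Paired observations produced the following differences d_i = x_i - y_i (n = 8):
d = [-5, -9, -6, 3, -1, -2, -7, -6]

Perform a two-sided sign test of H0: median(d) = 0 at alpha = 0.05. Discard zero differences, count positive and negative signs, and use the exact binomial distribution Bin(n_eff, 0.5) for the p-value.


Step 1: Discard zero differences. Original n = 8; n_eff = number of nonzero differences = 8.
Nonzero differences (with sign): -5, -9, -6, +3, -1, -2, -7, -6
Step 2: Count signs: positive = 1, negative = 7.
Step 3: Under H0: P(positive) = 0.5, so the number of positives S ~ Bin(8, 0.5).
Step 4: Two-sided exact p-value = sum of Bin(8,0.5) probabilities at or below the observed probability = 0.070312.
Step 5: alpha = 0.05. fail to reject H0.

n_eff = 8, pos = 1, neg = 7, p = 0.070312, fail to reject H0.


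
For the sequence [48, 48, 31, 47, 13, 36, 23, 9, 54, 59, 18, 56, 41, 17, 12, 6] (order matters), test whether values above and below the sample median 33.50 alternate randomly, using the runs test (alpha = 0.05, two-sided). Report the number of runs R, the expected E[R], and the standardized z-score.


Step 1: Compute median = 33.50; label A = above, B = below.
Labels in order: AABABABBAABAABBB  (n_A = 8, n_B = 8)
Step 2: Count runs R = 10.
Step 3: Under H0 (random ordering), E[R] = 2*n_A*n_B/(n_A+n_B) + 1 = 2*8*8/16 + 1 = 9.0000.
        Var[R] = 2*n_A*n_B*(2*n_A*n_B - n_A - n_B) / ((n_A+n_B)^2 * (n_A+n_B-1)) = 14336/3840 = 3.7333.
        SD[R] = 1.9322.
Step 4: Continuity-corrected z = (R - 0.5 - E[R]) / SD[R] = (10 - 0.5 - 9.0000) / 1.9322 = 0.2588.
Step 5: Two-sided p-value via normal approximation = 2*(1 - Phi(|z|)) = 0.795809.
Step 6: alpha = 0.05. fail to reject H0.

R = 10, z = 0.2588, p = 0.795809, fail to reject H0.


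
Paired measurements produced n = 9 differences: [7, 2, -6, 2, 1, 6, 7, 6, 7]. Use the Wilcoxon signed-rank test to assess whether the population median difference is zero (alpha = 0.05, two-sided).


Step 1: Drop any zero differences (none here) and take |d_i|.
|d| = [7, 2, 6, 2, 1, 6, 7, 6, 7]
Step 2: Midrank |d_i| (ties get averaged ranks).
ranks: |7|->8, |2|->2.5, |6|->5, |2|->2.5, |1|->1, |6|->5, |7|->8, |6|->5, |7|->8
Step 3: Attach original signs; sum ranks with positive sign and with negative sign.
W+ = 8 + 2.5 + 2.5 + 1 + 5 + 8 + 5 + 8 = 40
W- = 5 = 5
(Check: W+ + W- = 45 should equal n(n+1)/2 = 45.)
Step 4: Test statistic W = min(W+, W-) = 5.
Step 5: Ties in |d|, so use the tie-corrected normal approximation.
        E[W] = n(n+1)/4 = 9*10/4 = 22.5.
        Tie groups: |d|=2 (t=2), |d|=6 (t=3), |d|=7 (t=3); sum(t^3 - t) = 54.
        Var[W] = n(n+1)(2n+1)/24 - sum(t^3-t)/48 = 1710/24 - 54/48 = 70.125.
        z = (W - E[W]) / sqrt(Var[W]) = (5 - 22.5) / 8.3741 = -2.0898.
        Two-sided p = 2*Phi(z) = 0.036637.
Step 6: alpha = 0.05. reject H0.

W+ = 40, W- = 5, W = min = 5, p = 0.036637, reject H0.


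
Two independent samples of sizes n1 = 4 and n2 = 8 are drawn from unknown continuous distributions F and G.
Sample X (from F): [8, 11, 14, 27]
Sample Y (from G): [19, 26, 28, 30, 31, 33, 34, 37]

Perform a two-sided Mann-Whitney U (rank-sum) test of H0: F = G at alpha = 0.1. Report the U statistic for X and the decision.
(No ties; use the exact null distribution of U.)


Step 1: Combine and sort all 12 observations; assign midranks.
sorted (value, group): (8,X), (11,X), (14,X), (19,Y), (26,Y), (27,X), (28,Y), (30,Y), (31,Y), (33,Y), (34,Y), (37,Y)
ranks: 8->1, 11->2, 14->3, 19->4, 26->5, 27->6, 28->7, 30->8, 31->9, 33->10, 34->11, 37->12
Step 2: Rank sum for X: R1 = 1 + 2 + 3 + 6 = 12.
Step 3: U_X = R1 - n1(n1+1)/2 = 12 - 4*5/2 = 12 - 10 = 2.
       U_Y = n1*n2 - U_X = 32 - 2 = 30.
Step 4: No ties, so the exact null distribution of U (based on enumerating the C(12,4) = 495 equally likely rank assignments) gives the two-sided p-value.
Step 5: p-value = 0.016162; compare to alpha = 0.1. reject H0.

U_X = 2, p = 0.016162, reject H0 at alpha = 0.1.


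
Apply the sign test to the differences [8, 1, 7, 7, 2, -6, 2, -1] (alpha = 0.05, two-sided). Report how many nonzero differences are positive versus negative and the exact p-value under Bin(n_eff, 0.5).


Step 1: Discard zero differences. Original n = 8; n_eff = number of nonzero differences = 8.
Nonzero differences (with sign): +8, +1, +7, +7, +2, -6, +2, -1
Step 2: Count signs: positive = 6, negative = 2.
Step 3: Under H0: P(positive) = 0.5, so the number of positives S ~ Bin(8, 0.5).
Step 4: Two-sided exact p-value = sum of Bin(8,0.5) probabilities at or below the observed probability = 0.289062.
Step 5: alpha = 0.05. fail to reject H0.

n_eff = 8, pos = 6, neg = 2, p = 0.289062, fail to reject H0.


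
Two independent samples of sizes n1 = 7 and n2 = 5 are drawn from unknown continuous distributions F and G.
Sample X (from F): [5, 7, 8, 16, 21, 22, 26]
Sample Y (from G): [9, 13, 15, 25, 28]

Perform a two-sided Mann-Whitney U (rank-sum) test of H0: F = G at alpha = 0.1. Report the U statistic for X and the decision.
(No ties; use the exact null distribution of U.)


Step 1: Combine and sort all 12 observations; assign midranks.
sorted (value, group): (5,X), (7,X), (8,X), (9,Y), (13,Y), (15,Y), (16,X), (21,X), (22,X), (25,Y), (26,X), (28,Y)
ranks: 5->1, 7->2, 8->3, 9->4, 13->5, 15->6, 16->7, 21->8, 22->9, 25->10, 26->11, 28->12
Step 2: Rank sum for X: R1 = 1 + 2 + 3 + 7 + 8 + 9 + 11 = 41.
Step 3: U_X = R1 - n1(n1+1)/2 = 41 - 7*8/2 = 41 - 28 = 13.
       U_Y = n1*n2 - U_X = 35 - 13 = 22.
Step 4: No ties, so the exact null distribution of U (based on enumerating the C(12,7) = 792 equally likely rank assignments) gives the two-sided p-value.
Step 5: p-value = 0.530303; compare to alpha = 0.1. fail to reject H0.

U_X = 13, p = 0.530303, fail to reject H0 at alpha = 0.1.


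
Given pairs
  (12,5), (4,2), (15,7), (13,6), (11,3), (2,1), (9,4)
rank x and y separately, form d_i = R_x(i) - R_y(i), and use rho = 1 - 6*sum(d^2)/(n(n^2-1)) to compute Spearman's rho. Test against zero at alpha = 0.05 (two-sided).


Step 1: Rank x and y separately (midranks; no ties here).
rank(x): 12->5, 4->2, 15->7, 13->6, 11->4, 2->1, 9->3
rank(y): 5->5, 2->2, 7->7, 6->6, 3->3, 1->1, 4->4
Step 2: d_i = R_x(i) - R_y(i); compute d_i^2.
  (5-5)^2=0, (2-2)^2=0, (7-7)^2=0, (6-6)^2=0, (4-3)^2=1, (1-1)^2=0, (3-4)^2=1
sum(d^2) = 2.
Step 3: rho = 1 - 6*2 / (7*(7^2 - 1)) = 1 - 12/336 = 0.964286.
Step 4: Under H0, t = rho * sqrt((n-2)/(1-rho^2)) = 8.1408 ~ t(5).
Step 5: Two-sided p-value from the t-distribution with 5 df = 0.000454.
Step 6: alpha = 0.05. reject H0.

rho = 0.9643, p = 0.000454, reject H0 at alpha = 0.05.


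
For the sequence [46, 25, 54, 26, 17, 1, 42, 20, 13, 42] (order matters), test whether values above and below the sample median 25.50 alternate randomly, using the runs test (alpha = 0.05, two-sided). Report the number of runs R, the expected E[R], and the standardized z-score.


Step 1: Compute median = 25.50; label A = above, B = below.
Labels in order: ABAABBABBA  (n_A = 5, n_B = 5)
Step 2: Count runs R = 7.
Step 3: Under H0 (random ordering), E[R] = 2*n_A*n_B/(n_A+n_B) + 1 = 2*5*5/10 + 1 = 6.0000.
        Var[R] = 2*n_A*n_B*(2*n_A*n_B - n_A - n_B) / ((n_A+n_B)^2 * (n_A+n_B-1)) = 2000/900 = 2.2222.
        SD[R] = 1.4907.
Step 4: Continuity-corrected z = (R - 0.5 - E[R]) / SD[R] = (7 - 0.5 - 6.0000) / 1.4907 = 0.3354.
Step 5: Two-sided p-value via normal approximation = 2*(1 - Phi(|z|)) = 0.737316.
Step 6: alpha = 0.05. fail to reject H0.

R = 7, z = 0.3354, p = 0.737316, fail to reject H0.


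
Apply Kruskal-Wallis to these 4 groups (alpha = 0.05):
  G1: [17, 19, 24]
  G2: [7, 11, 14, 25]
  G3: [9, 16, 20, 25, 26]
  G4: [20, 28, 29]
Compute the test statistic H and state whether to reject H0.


Step 1: Combine all N = 15 observations and assign midranks.
sorted (value, group, rank): (7,G2,1), (9,G3,2), (11,G2,3), (14,G2,4), (16,G3,5), (17,G1,6), (19,G1,7), (20,G3,8.5), (20,G4,8.5), (24,G1,10), (25,G2,11.5), (25,G3,11.5), (26,G3,13), (28,G4,14), (29,G4,15)
Step 2: Sum ranks within each group.
R_1 = 23 (n_1 = 3)
R_2 = 19.5 (n_2 = 4)
R_3 = 40 (n_3 = 5)
R_4 = 37.5 (n_4 = 3)
Step 3: H = 12/(N(N+1)) * sum(R_i^2/n_i) - 3(N+1)
     = 12/(15*16) * (23^2/3 + 19.5^2/4 + 40^2/5 + 37.5^2/3) - 3*16
     = 0.050000 * 1060.15 - 48
     = 5.007292.
Step 4: Ties present; correction factor C = 1 - 12/(15^3 - 15) = 0.996429. Corrected H = 5.007292 / 0.996429 = 5.025239.
Step 5: Under H0, H ~ chi^2(3); p-value = 0.169958.
Step 6: alpha = 0.05. fail to reject H0.

H = 5.0252, df = 3, p = 0.169958, fail to reject H0.


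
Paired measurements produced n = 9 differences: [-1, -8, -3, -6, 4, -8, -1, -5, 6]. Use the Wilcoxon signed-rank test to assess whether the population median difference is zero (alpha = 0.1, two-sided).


Step 1: Drop any zero differences (none here) and take |d_i|.
|d| = [1, 8, 3, 6, 4, 8, 1, 5, 6]
Step 2: Midrank |d_i| (ties get averaged ranks).
ranks: |1|->1.5, |8|->8.5, |3|->3, |6|->6.5, |4|->4, |8|->8.5, |1|->1.5, |5|->5, |6|->6.5
Step 3: Attach original signs; sum ranks with positive sign and with negative sign.
W+ = 4 + 6.5 = 10.5
W- = 1.5 + 8.5 + 3 + 6.5 + 8.5 + 1.5 + 5 = 34.5
(Check: W+ + W- = 45 should equal n(n+1)/2 = 45.)
Step 4: Test statistic W = min(W+, W-) = 10.5.
Step 5: Ties in |d|, so use the tie-corrected normal approximation.
        E[W] = n(n+1)/4 = 9*10/4 = 22.5.
        Tie groups: |d|=1 (t=2), |d|=6 (t=2), |d|=8 (t=2); sum(t^3 - t) = 18.
        Var[W] = n(n+1)(2n+1)/24 - sum(t^3-t)/48 = 1710/24 - 18/48 = 70.875.
        z = (W - E[W]) / sqrt(Var[W]) = (10.5 - 22.5) / 8.4187 = -1.4254.
        Two-sided p = 2*Phi(z) = 0.154044.
Step 6: alpha = 0.1. fail to reject H0.

W+ = 10.5, W- = 34.5, W = min = 10.5, p = 0.154044, fail to reject H0.


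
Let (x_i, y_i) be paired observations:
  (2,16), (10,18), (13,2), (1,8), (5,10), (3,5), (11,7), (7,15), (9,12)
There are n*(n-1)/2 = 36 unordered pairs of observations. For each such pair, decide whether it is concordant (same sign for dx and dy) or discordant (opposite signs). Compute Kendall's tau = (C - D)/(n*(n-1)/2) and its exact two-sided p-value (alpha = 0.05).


Step 1: Enumerate the 36 unordered pairs (i,j) with i<j and classify each by sign(x_j-x_i) * sign(y_j-y_i).
  (1,2):dx=+8,dy=+2->C; (1,3):dx=+11,dy=-14->D; (1,4):dx=-1,dy=-8->C; (1,5):dx=+3,dy=-6->D
  (1,6):dx=+1,dy=-11->D; (1,7):dx=+9,dy=-9->D; (1,8):dx=+5,dy=-1->D; (1,9):dx=+7,dy=-4->D
  (2,3):dx=+3,dy=-16->D; (2,4):dx=-9,dy=-10->C; (2,5):dx=-5,dy=-8->C; (2,6):dx=-7,dy=-13->C
  (2,7):dx=+1,dy=-11->D; (2,8):dx=-3,dy=-3->C; (2,9):dx=-1,dy=-6->C; (3,4):dx=-12,dy=+6->D
  (3,5):dx=-8,dy=+8->D; (3,6):dx=-10,dy=+3->D; (3,7):dx=-2,dy=+5->D; (3,8):dx=-6,dy=+13->D
  (3,9):dx=-4,dy=+10->D; (4,5):dx=+4,dy=+2->C; (4,6):dx=+2,dy=-3->D; (4,7):dx=+10,dy=-1->D
  (4,8):dx=+6,dy=+7->C; (4,9):dx=+8,dy=+4->C; (5,6):dx=-2,dy=-5->C; (5,7):dx=+6,dy=-3->D
  (5,8):dx=+2,dy=+5->C; (5,9):dx=+4,dy=+2->C; (6,7):dx=+8,dy=+2->C; (6,8):dx=+4,dy=+10->C
  (6,9):dx=+6,dy=+7->C; (7,8):dx=-4,dy=+8->D; (7,9):dx=-2,dy=+5->D; (8,9):dx=+2,dy=-3->D
Step 2: C = 16, D = 20, total pairs = 36.
Step 3: tau = (C - D)/(n(n-1)/2) = (16 - 20)/36 = -0.111111.
Step 4: Exact two-sided p-value (enumerate n! = 362880 permutations of y under H0): p = 0.761414.
Step 5: alpha = 0.05. fail to reject H0.

tau_b = -0.1111 (C=16, D=20), p = 0.761414, fail to reject H0.
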